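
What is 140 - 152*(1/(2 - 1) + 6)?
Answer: -924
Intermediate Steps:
140 - 152*(1/(2 - 1) + 6) = 140 - 152*(1/1 + 6) = 140 - 152*(1 + 6) = 140 - 152*7 = 140 - 76*14 = 140 - 1064 = -924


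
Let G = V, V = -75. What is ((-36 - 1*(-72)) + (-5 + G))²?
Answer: 1936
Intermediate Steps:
G = -75
((-36 - 1*(-72)) + (-5 + G))² = ((-36 - 1*(-72)) + (-5 - 75))² = ((-36 + 72) - 80)² = (36 - 80)² = (-44)² = 1936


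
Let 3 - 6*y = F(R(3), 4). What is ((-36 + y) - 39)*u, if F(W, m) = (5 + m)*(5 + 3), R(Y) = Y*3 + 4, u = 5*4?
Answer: -1730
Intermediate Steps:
u = 20
R(Y) = 4 + 3*Y (R(Y) = 3*Y + 4 = 4 + 3*Y)
F(W, m) = 40 + 8*m (F(W, m) = (5 + m)*8 = 40 + 8*m)
y = -23/2 (y = ½ - (40 + 8*4)/6 = ½ - (40 + 32)/6 = ½ - ⅙*72 = ½ - 12 = -23/2 ≈ -11.500)
((-36 + y) - 39)*u = ((-36 - 23/2) - 39)*20 = (-95/2 - 39)*20 = -173/2*20 = -1730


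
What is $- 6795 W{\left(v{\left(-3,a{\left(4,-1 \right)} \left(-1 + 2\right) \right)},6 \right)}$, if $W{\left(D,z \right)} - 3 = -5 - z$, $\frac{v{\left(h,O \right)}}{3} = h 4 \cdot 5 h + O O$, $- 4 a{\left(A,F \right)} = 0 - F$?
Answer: $54360$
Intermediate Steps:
$a{\left(A,F \right)} = \frac{F}{4}$ ($a{\left(A,F \right)} = - \frac{0 - F}{4} = - \frac{\left(-1\right) F}{4} = \frac{F}{4}$)
$v{\left(h,O \right)} = 3 O^{2} + 60 h^{2}$ ($v{\left(h,O \right)} = 3 \left(h 4 \cdot 5 h + O O\right) = 3 \left(h 20 h + O^{2}\right) = 3 \left(20 h^{2} + O^{2}\right) = 3 \left(O^{2} + 20 h^{2}\right) = 3 O^{2} + 60 h^{2}$)
$W{\left(D,z \right)} = -2 - z$ ($W{\left(D,z \right)} = 3 - \left(5 + z\right) = -2 - z$)
$- 6795 W{\left(v{\left(-3,a{\left(4,-1 \right)} \left(-1 + 2\right) \right)},6 \right)} = - 6795 \left(-2 - 6\right) = \left(-6795\right) \left(-8\right) = 54360$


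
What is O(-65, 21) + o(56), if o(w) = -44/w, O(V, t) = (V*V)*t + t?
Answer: 1242433/14 ≈ 88745.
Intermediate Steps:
O(V, t) = t + t*V**2 (O(V, t) = V**2*t + t = t*V**2 + t = t + t*V**2)
O(-65, 21) + o(56) = 21*(1 + (-65)**2) - 44/56 = 21*(1 + 4225) - 44*1/56 = 21*4226 - 11/14 = 88746 - 11/14 = 1242433/14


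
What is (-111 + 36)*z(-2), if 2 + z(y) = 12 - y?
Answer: -900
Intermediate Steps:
z(y) = 10 - y (z(y) = -2 + (12 - y) = 10 - y)
(-111 + 36)*z(-2) = (-111 + 36)*(10 - 1*(-2)) = -75*(10 + 2) = -75*12 = -900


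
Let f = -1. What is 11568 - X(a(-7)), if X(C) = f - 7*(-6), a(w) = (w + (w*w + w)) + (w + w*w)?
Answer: 11527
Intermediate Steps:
a(w) = 2*w² + 3*w (a(w) = (w + (w² + w)) + (w + w²) = (w + (w + w²)) + (w + w²) = (w² + 2*w) + (w + w²) = 2*w² + 3*w)
X(C) = 41 (X(C) = -1 - 7*(-6) = -1 + 42 = 41)
11568 - X(a(-7)) = 11568 - 1*41 = 11568 - 41 = 11527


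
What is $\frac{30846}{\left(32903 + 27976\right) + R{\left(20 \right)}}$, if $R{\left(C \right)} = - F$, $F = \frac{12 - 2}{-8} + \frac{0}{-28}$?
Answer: $\frac{123384}{243521} \approx 0.50667$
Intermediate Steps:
$F = - \frac{5}{4}$ ($F = \left(12 - 2\right) \left(- \frac{1}{8}\right) + 0 \left(- \frac{1}{28}\right) = 10 \left(- \frac{1}{8}\right) + 0 = - \frac{5}{4} + 0 = - \frac{5}{4} \approx -1.25$)
$R{\left(C \right)} = \frac{5}{4}$ ($R{\left(C \right)} = \left(-1\right) \left(- \frac{5}{4}\right) = \frac{5}{4}$)
$\frac{30846}{\left(32903 + 27976\right) + R{\left(20 \right)}} = \frac{30846}{\left(32903 + 27976\right) + \frac{5}{4}} = \frac{30846}{60879 + \frac{5}{4}} = \frac{30846}{\frac{243521}{4}} = 30846 \cdot \frac{4}{243521} = \frac{123384}{243521}$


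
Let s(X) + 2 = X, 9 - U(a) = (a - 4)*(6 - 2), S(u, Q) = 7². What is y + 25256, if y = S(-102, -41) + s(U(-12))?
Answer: 25376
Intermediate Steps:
S(u, Q) = 49
U(a) = 25 - 4*a (U(a) = 9 - (a - 4)*(6 - 2) = 9 - (-4 + a)*4 = 9 - (-16 + 4*a) = 9 + (16 - 4*a) = 25 - 4*a)
s(X) = -2 + X
y = 120 (y = 49 + (-2 + (25 - 4*(-12))) = 49 + (-2 + (25 + 48)) = 49 + (-2 + 73) = 49 + 71 = 120)
y + 25256 = 120 + 25256 = 25376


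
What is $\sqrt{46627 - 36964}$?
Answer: $\sqrt{9663} \approx 98.301$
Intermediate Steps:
$\sqrt{46627 - 36964} = \sqrt{9663}$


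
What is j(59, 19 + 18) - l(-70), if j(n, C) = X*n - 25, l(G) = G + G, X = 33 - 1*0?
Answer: 2062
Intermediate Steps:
X = 33 (X = 33 + 0 = 33)
l(G) = 2*G
j(n, C) = -25 + 33*n (j(n, C) = 33*n - 25 = -25 + 33*n)
j(59, 19 + 18) - l(-70) = (-25 + 33*59) - 2*(-70) = (-25 + 1947) - 1*(-140) = 1922 + 140 = 2062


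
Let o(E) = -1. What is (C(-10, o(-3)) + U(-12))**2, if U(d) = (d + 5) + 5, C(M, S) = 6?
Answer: 16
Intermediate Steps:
U(d) = 10 + d (U(d) = (5 + d) + 5 = 10 + d)
(C(-10, o(-3)) + U(-12))**2 = (6 + (10 - 12))**2 = (6 - 2)**2 = 4**2 = 16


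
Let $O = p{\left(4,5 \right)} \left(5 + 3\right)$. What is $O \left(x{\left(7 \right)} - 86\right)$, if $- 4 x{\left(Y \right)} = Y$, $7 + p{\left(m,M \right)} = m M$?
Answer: $-9126$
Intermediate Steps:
$p{\left(m,M \right)} = -7 + M m$ ($p{\left(m,M \right)} = -7 + m M = -7 + M m$)
$O = 104$ ($O = \left(-7 + 5 \cdot 4\right) \left(5 + 3\right) = \left(-7 + 20\right) 8 = 13 \cdot 8 = 104$)
$x{\left(Y \right)} = - \frac{Y}{4}$
$O \left(x{\left(7 \right)} - 86\right) = 104 \left(\left(- \frac{1}{4}\right) 7 - 86\right) = 104 \left(- \frac{7}{4} - 86\right) = 104 \left(- \frac{351}{4}\right) = -9126$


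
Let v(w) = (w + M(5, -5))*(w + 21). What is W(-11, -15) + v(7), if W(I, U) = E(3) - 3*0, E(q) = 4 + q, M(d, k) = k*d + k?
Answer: -637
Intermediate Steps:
M(d, k) = k + d*k (M(d, k) = d*k + k = k + d*k)
W(I, U) = 7 (W(I, U) = (4 + 3) - 3*0 = 7 + 0 = 7)
v(w) = (-30 + w)*(21 + w) (v(w) = (w - 5*(1 + 5))*(w + 21) = (w - 5*6)*(21 + w) = (w - 30)*(21 + w) = (-30 + w)*(21 + w))
W(-11, -15) + v(7) = 7 + (-630 + 7² - 9*7) = 7 + (-630 + 49 - 63) = 7 - 644 = -637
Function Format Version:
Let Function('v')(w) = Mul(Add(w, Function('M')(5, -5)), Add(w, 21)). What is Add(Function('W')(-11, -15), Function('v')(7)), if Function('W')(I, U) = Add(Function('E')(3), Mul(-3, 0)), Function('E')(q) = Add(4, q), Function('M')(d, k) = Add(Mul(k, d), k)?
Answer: -637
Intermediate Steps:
Function('M')(d, k) = Add(k, Mul(d, k)) (Function('M')(d, k) = Add(Mul(d, k), k) = Add(k, Mul(d, k)))
Function('W')(I, U) = 7 (Function('W')(I, U) = Add(Add(4, 3), Mul(-3, 0)) = Add(7, 0) = 7)
Function('v')(w) = Mul(Add(-30, w), Add(21, w)) (Function('v')(w) = Mul(Add(w, Mul(-5, Add(1, 5))), Add(w, 21)) = Mul(Add(w, Mul(-5, 6)), Add(21, w)) = Mul(Add(w, -30), Add(21, w)) = Mul(Add(-30, w), Add(21, w)))
Add(Function('W')(-11, -15), Function('v')(7)) = Add(7, Add(-630, Pow(7, 2), Mul(-9, 7))) = Add(7, Add(-630, 49, -63)) = Add(7, -644) = -637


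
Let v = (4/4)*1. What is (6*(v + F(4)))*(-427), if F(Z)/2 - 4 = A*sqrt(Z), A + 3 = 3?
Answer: -23058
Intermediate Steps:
A = 0 (A = -3 + 3 = 0)
F(Z) = 8 (F(Z) = 8 + 2*(0*sqrt(Z)) = 8 + 2*0 = 8 + 0 = 8)
v = 1 (v = (4*(1/4))*1 = 1*1 = 1)
(6*(v + F(4)))*(-427) = (6*(1 + 8))*(-427) = (6*9)*(-427) = 54*(-427) = -23058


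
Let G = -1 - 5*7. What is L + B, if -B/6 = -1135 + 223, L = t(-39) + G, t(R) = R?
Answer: 5397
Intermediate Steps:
G = -36 (G = -1 - 35 = -36)
L = -75 (L = -39 - 36 = -75)
B = 5472 (B = -6*(-1135 + 223) = -6*(-912) = 5472)
L + B = -75 + 5472 = 5397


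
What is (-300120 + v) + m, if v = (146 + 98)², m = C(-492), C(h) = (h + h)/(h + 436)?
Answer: -1683965/7 ≈ -2.4057e+5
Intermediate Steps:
C(h) = 2*h/(436 + h) (C(h) = (2*h)/(436 + h) = 2*h/(436 + h))
m = 123/7 (m = 2*(-492)/(436 - 492) = 2*(-492)/(-56) = 2*(-492)*(-1/56) = 123/7 ≈ 17.571)
v = 59536 (v = 244² = 59536)
(-300120 + v) + m = (-300120 + 59536) + 123/7 = -240584 + 123/7 = -1683965/7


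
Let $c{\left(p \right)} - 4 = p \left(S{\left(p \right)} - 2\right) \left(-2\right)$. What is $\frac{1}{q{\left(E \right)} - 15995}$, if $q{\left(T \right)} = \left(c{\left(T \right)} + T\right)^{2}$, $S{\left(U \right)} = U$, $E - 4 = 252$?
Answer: $\frac{1}{16844908949} \approx 5.9365 \cdot 10^{-11}$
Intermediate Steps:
$E = 256$ ($E = 4 + 252 = 256$)
$c{\left(p \right)} = 4 + p \left(4 - 2 p\right)$ ($c{\left(p \right)} = 4 + p \left(p - 2\right) \left(-2\right) = 4 + p \left(-2 + p\right) \left(-2\right) = 4 + p \left(4 - 2 p\right)$)
$q{\left(T \right)} = \left(4 - 2 T^{2} + 5 T\right)^{2}$ ($q{\left(T \right)} = \left(\left(4 - 2 T^{2} + 4 T\right) + T\right)^{2} = \left(4 - 2 T^{2} + 5 T\right)^{2}$)
$\frac{1}{q{\left(E \right)} - 15995} = \frac{1}{\left(4 - 2 \cdot 256^{2} + 5 \cdot 256\right)^{2} - 15995} = \frac{1}{\left(4 - 131072 + 1280\right)^{2} - 15995} = \frac{1}{\left(-129788\right)^{2} - 15995} = \frac{1}{16844924944 - 15995} = \frac{1}{16844908949}$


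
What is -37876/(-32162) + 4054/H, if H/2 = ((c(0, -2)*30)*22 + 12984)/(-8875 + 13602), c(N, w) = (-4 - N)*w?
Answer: 154428059581/293703384 ≈ 525.80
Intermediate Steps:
c(N, w) = w*(-4 - N)
H = 36528/4727 (H = 2*(((-1*(-2)*(4 + 0)*30)*22 + 12984)/(-8875 + 13602)) = 2*(((-1*(-2)*4*30)*22 + 12984)/4727) = 2*(((8*30)*22 + 12984)*(1/4727)) = 2*((240*22 + 12984)*(1/4727)) = 2*((5280 + 12984)*(1/4727)) = 2*(18264*(1/4727)) = 2*(18264/4727) = 36528/4727 ≈ 7.7275)
-37876/(-32162) + 4054/H = -37876/(-32162) + 4054/(36528/4727) = -37876*(-1/32162) + 4054*(4727/36528) = 18938/16081 + 9581629/18264 = 154428059581/293703384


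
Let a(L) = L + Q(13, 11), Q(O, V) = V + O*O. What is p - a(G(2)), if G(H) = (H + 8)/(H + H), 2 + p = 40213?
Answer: 80057/2 ≈ 40029.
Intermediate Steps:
p = 40211 (p = -2 + 40213 = 40211)
Q(O, V) = V + O²
G(H) = (8 + H)/(2*H) (G(H) = (8 + H)/((2*H)) = (8 + H)*(1/(2*H)) = (8 + H)/(2*H))
a(L) = 180 + L (a(L) = L + (11 + 13²) = L + (11 + 169) = L + 180 = 180 + L)
p - a(G(2)) = 40211 - (180 + (½)*(8 + 2)/2) = 40211 - (180 + (½)*(½)*10) = 40211 - (180 + 5/2) = 40211 - 1*365/2 = 40211 - 365/2 = 80057/2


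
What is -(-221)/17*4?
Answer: 52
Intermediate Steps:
-(-221)/17*4 = -17*(-13/17)*4 = 13*4 = 52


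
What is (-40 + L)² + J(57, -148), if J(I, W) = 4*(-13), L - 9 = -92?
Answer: 15077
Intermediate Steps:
L = -83 (L = 9 - 92 = -83)
J(I, W) = -52
(-40 + L)² + J(57, -148) = (-40 - 83)² - 52 = (-123)² - 52 = 15129 - 52 = 15077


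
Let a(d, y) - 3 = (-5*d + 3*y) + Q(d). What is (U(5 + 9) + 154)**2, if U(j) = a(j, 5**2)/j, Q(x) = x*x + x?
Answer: 1408969/49 ≈ 28754.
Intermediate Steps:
Q(x) = x + x**2 (Q(x) = x**2 + x = x + x**2)
a(d, y) = 3 - 5*d + 3*y + d*(1 + d) (a(d, y) = 3 + ((-5*d + 3*y) + d*(1 + d)) = 3 + (-5*d + 3*y + d*(1 + d)) = 3 - 5*d + 3*y + d*(1 + d))
U(j) = (78 + j**2 - 4*j)/j (U(j) = (3 + j**2 - 4*j + 3*5**2)/j = (3 + j**2 - 4*j + 3*25)/j = (3 + j**2 - 4*j + 75)/j = (78 + j**2 - 4*j)/j)
(U(5 + 9) + 154)**2 = ((-4 + (5 + 9) + 78/(5 + 9)) + 154)**2 = ((-4 + 14 + 78/14) + 154)**2 = ((-4 + 14 + 78*(1/14)) + 154)**2 = ((-4 + 14 + 39/7) + 154)**2 = (109/7 + 154)**2 = (1187/7)**2 = 1408969/49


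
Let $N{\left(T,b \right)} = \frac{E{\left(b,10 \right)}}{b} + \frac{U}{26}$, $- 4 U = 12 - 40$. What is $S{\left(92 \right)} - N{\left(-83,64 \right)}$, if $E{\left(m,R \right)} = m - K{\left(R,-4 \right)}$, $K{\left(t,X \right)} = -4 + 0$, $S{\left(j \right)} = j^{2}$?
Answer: $\frac{1760235}{208} \approx 8462.7$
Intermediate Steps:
$U = 7$ ($U = - \frac{12 - 40}{4} = \left(- \frac{1}{4}\right) \left(-28\right) = 7$)
$K{\left(t,X \right)} = -4$
$E{\left(m,R \right)} = 4 + m$ ($E{\left(m,R \right)} = m - -4 = m + 4 = 4 + m$)
$N{\left(T,b \right)} = \frac{7}{26} + \frac{4 + b}{b}$ ($N{\left(T,b \right)} = \frac{4 + b}{b} + \frac{7}{26} = \frac{7}{26} + \frac{4 + b}{b}$)
$S{\left(92 \right)} - N{\left(-83,64 \right)} = 92^{2} - \left(\frac{33}{26} + \frac{4}{64}\right) = 8464 - \left(\frac{33}{26} + 4 \cdot \frac{1}{64}\right) = 8464 - \left(\frac{33}{26} + \frac{1}{16}\right) = 8464 - \frac{277}{208} = \frac{1760235}{208}$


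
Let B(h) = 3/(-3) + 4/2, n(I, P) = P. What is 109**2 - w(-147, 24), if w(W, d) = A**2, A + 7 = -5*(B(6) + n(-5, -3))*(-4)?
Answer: 9672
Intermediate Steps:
B(h) = 1 (B(h) = 3*(-1/3) + 4*(1/2) = -1 + 2 = 1)
A = -47 (A = -7 - 5*(1 - 3)*(-4) = -7 - 5*(-2)*(-4) = -7 + 10*(-4) = -7 - 40 = -47)
w(W, d) = 2209 (w(W, d) = (-47)**2 = 2209)
109**2 - w(-147, 24) = 109**2 - 1*2209 = 11881 - 2209 = 9672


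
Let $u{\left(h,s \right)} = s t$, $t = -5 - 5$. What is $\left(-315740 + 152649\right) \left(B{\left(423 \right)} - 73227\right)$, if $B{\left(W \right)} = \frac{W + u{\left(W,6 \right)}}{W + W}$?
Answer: $\frac{3367811699263}{282} \approx 1.1943 \cdot 10^{10}$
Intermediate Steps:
$t = -10$
$u{\left(h,s \right)} = - 10 s$ ($u{\left(h,s \right)} = s \left(-10\right) = - 10 s$)
$B{\left(W \right)} = \frac{-60 + W}{2 W}$ ($B{\left(W \right)} = \frac{W - 60}{W + W} = \frac{W - 60}{2 W} = \left(-60 + W\right) \frac{1}{2 W} = \frac{-60 + W}{2 W}$)
$\left(-315740 + 152649\right) \left(B{\left(423 \right)} - 73227\right) = \left(-315740 + 152649\right) \left(\frac{-60 + 423}{2 \cdot 423} - 73227\right) = - 163091 \left(\frac{1}{2} \cdot \frac{1}{423} \cdot 363 - 73227\right) = - 163091 \left(\frac{121}{282} - 73227\right) = \left(-163091\right) \left(- \frac{20649893}{282}\right) = \frac{3367811699263}{282}$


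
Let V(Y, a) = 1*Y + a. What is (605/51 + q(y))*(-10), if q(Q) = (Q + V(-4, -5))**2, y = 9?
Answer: -6050/51 ≈ -118.63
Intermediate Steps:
V(Y, a) = Y + a
q(Q) = (-9 + Q)**2 (q(Q) = (Q + (-4 - 5))**2 = (Q - 9)**2 = (-9 + Q)**2)
(605/51 + q(y))*(-10) = (605/51 + (-9 + 9)**2)*(-10) = (605*(1/51) + 0**2)*(-10) = (605/51 + 0)*(-10) = (605/51)*(-10) = -6050/51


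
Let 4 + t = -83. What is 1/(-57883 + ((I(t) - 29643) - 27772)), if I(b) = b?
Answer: -1/115385 ≈ -8.6666e-6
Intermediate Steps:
t = -87 (t = -4 - 83 = -87)
1/(-57883 + ((I(t) - 29643) - 27772)) = 1/(-57883 + ((-87 - 29643) - 27772)) = 1/(-57883 + (-29730 - 27772)) = 1/(-57883 - 57502) = 1/(-115385) = -1/115385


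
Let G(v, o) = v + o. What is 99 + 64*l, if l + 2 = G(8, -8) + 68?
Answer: 4323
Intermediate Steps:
G(v, o) = o + v
l = 66 (l = -2 + ((-8 + 8) + 68) = -2 + (0 + 68) = -2 + 68 = 66)
99 + 64*l = 99 + 64*66 = 99 + 4224 = 4323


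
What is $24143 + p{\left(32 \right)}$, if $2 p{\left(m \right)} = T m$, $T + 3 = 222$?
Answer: $27647$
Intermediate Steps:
$T = 219$ ($T = -3 + 222 = 219$)
$p{\left(m \right)} = \frac{219 m}{2}$
$24143 + p{\left(32 \right)} = 24143 + \frac{219}{2} \cdot 32 = 24143 + 3504 = 27647$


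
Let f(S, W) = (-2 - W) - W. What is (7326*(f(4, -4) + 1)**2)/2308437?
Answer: 39886/256493 ≈ 0.15551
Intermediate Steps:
f(S, W) = -2 - 2*W
(7326*(f(4, -4) + 1)**2)/2308437 = (7326*((-2 - 2*(-4)) + 1)**2)/2308437 = (7326*((-2 + 8) + 1)**2)*(1/2308437) = (7326*(6 + 1)**2)*(1/2308437) = (7326*7**2)*(1/2308437) = (7326*49)*(1/2308437) = 358974*(1/2308437) = 39886/256493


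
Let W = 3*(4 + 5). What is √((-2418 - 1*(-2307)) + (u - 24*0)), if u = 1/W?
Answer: 2*I*√2247/9 ≈ 10.534*I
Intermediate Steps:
W = 27 (W = 3*9 = 27)
u = 1/27 ≈ 0.037037
√((-2418 - 1*(-2307)) + (u - 24*0)) = √((-2418 - 1*(-2307)) + (1/27 - 24*0)) = √((-2418 + 2307) + (1/27 + 0)) = √(-111 + 1/27) = √(-2996/27) = 2*I*√2247/9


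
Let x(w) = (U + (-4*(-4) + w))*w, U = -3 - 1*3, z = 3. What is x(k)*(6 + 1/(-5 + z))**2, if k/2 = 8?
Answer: 12584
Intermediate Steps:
U = -6 (U = -3 - 3 = -6)
k = 16 (k = 2*8 = 16)
x(w) = w*(10 + w) (x(w) = (-6 + (-4*(-4) + w))*w = (-6 + (16 + w))*w = (10 + w)*w = w*(10 + w))
x(k)*(6 + 1/(-5 + z))**2 = (16*(10 + 16))*(6 + 1/(-5 + 3))**2 = (16*26)*(6 + 1/(-2))**2 = 416*(6 - 1/2)**2 = 416*(11/2)**2 = 416*(121/4) = 12584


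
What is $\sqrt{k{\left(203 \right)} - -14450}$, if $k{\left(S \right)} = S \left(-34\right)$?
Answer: $2 \sqrt{1887} \approx 86.879$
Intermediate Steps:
$k{\left(S \right)} = - 34 S$
$\sqrt{k{\left(203 \right)} - -14450} = \sqrt{\left(-34\right) 203 - -14450} = \sqrt{-6902 + 14450} = \sqrt{7548} = 2 \sqrt{1887}$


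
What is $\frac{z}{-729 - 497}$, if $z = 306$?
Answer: $- \frac{153}{613} \approx -0.24959$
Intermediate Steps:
$\frac{z}{-729 - 497} = \frac{1}{-729 - 497} \cdot 306 = \frac{1}{-1226} \cdot 306 = \left(- \frac{1}{1226}\right) 306 = - \frac{153}{613}$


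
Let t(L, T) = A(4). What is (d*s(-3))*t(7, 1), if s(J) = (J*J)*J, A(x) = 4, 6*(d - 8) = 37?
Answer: -1530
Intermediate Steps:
d = 85/6 (d = 8 + (⅙)*37 = 8 + 37/6 = 85/6 ≈ 14.167)
t(L, T) = 4
s(J) = J³ (s(J) = J²*J = J³)
(d*s(-3))*t(7, 1) = ((85/6)*(-3)³)*4 = ((85/6)*(-27))*4 = -765/2*4 = -1530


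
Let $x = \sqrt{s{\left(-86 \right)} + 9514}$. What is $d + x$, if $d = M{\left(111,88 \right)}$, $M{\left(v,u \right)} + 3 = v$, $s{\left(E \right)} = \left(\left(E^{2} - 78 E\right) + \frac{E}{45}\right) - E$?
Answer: $108 + \frac{\sqrt{5332970}}{15} \approx 261.96$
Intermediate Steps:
$s{\left(E \right)} = E^{2} - \frac{3554 E}{45}$ ($s{\left(E \right)} = \left(\left(E^{2} - 78 E\right) + E \frac{1}{45}\right) - E = \left(\left(E^{2} - 78 E\right) + \frac{E}{45}\right) - E = \left(E^{2} - \frac{3509 E}{45}\right) - E = E^{2} - \frac{3554 E}{45}$)
$M{\left(v,u \right)} = -3 + v$
$d = 108$ ($d = -3 + 111 = 108$)
$x = \frac{\sqrt{5332970}}{15}$ ($x = \sqrt{\frac{1}{45} \left(-86\right) \left(-3554 + 45 \left(-86\right)\right) + 9514} = \sqrt{\frac{1}{45} \left(-86\right) \left(-3554 - 3870\right) + 9514} = \sqrt{\frac{1}{45} \left(-86\right) \left(-7424\right) + 9514} = \sqrt{\frac{638464}{45} + 9514} = \sqrt{\frac{1066594}{45}} = \frac{\sqrt{5332970}}{15} \approx 153.95$)
$d + x = 108 + \frac{\sqrt{5332970}}{15}$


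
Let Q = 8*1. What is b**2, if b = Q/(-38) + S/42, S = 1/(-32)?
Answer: 29106025/652087296 ≈ 0.044635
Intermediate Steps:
Q = 8
S = -1/32 ≈ -0.031250
b = -5395/25536 (b = 8/(-38) - 1/32/42 = 8*(-1/38) - 1/32*1/42 = -4/19 - 1/1344 = -5395/25536 ≈ -0.21127)
b**2 = (-5395/25536)**2 = 29106025/652087296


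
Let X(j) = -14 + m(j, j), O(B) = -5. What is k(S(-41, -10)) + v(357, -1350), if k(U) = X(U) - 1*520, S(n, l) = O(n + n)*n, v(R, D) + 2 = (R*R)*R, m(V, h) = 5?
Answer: 45498762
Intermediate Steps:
v(R, D) = -2 + R³ (v(R, D) = -2 + (R*R)*R = -2 + R²*R = -2 + R³)
S(n, l) = -5*n
X(j) = -9 (X(j) = -14 + 5 = -9)
k(U) = -529 (k(U) = -9 - 1*520 = -9 - 520 = -529)
k(S(-41, -10)) + v(357, -1350) = -529 + (-2 + 357³) = -529 + (-2 + 45499293) = -529 + 45499291 = 45498762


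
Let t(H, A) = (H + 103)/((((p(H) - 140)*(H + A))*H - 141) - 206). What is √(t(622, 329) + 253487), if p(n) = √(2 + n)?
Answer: 2*√(5248031792306 - 149943137214*√39)/√(82813427 - 2366088*√39) ≈ 503.48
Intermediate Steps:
t(H, A) = (103 + H)/(-347 + H*(-140 + √(2 + H))*(A + H)) (t(H, A) = (H + 103)/((((√(2 + H) - 140)*(H + A))*H - 141) - 206) = (103 + H)/((((-140 + √(2 + H))*(A + H))*H - 141) - 206) = (103 + H)/((H*(-140 + √(2 + H))*(A + H) - 141) - 206) = (103 + H)/((-141 + H*(-140 + √(2 + H))*(A + H)) - 206) = (103 + H)/(-347 + H*(-140 + √(2 + H))*(A + H)))
√(t(622, 329) + 253487) = √((103 + 622)/(-347 - 140*622² + 622²*√(2 + 622) - 140*329*622 + 329*622*√(2 + 622)) + 253487) = √(725/(-347 - 140*386884 + 386884*√624 - 28649320 + 329*622*√624) + 253487) = √(725/(-347 - 54163760 + 386884*(4*√39) - 28649320 + 329*622*(4*√39)) + 253487) = √(725/(-347 - 54163760 + 1547536*√39 - 28649320 + 818552*√39) + 253487) = √(725/(-82813427 + 2366088*√39) + 253487) = √(253487 + 725/(-82813427 + 2366088*√39))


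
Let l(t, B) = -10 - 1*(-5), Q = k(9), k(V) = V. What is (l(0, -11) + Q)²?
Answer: 16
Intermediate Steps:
Q = 9
l(t, B) = -5 (l(t, B) = -10 + 5 = -5)
(l(0, -11) + Q)² = (-5 + 9)² = 4² = 16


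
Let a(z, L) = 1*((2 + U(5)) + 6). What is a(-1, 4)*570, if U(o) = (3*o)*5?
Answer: 47310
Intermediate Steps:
U(o) = 15*o
a(z, L) = 83 (a(z, L) = 1*((2 + 15*5) + 6) = 1*((2 + 75) + 6) = 1*(77 + 6) = 1*83 = 83)
a(-1, 4)*570 = 83*570 = 47310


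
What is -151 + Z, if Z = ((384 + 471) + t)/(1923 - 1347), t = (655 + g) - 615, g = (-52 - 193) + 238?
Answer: -3587/24 ≈ -149.46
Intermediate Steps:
g = -7 (g = -245 + 238 = -7)
t = 33 (t = (655 - 7) - 615 = 648 - 615 = 33)
Z = 37/24 (Z = ((384 + 471) + 33)/(1923 - 1347) = (855 + 33)/576 = 888*(1/576) = 37/24 ≈ 1.5417)
-151 + Z = -151 + 37/24 = -3587/24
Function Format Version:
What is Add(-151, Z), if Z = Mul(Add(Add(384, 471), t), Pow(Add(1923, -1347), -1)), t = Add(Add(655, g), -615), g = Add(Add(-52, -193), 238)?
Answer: Rational(-3587, 24) ≈ -149.46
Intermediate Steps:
g = -7 (g = Add(-245, 238) = -7)
t = 33 (t = Add(Add(655, -7), -615) = Add(648, -615) = 33)
Z = Rational(37, 24) (Z = Mul(Add(Add(384, 471), 33), Pow(Add(1923, -1347), -1)) = Mul(Add(855, 33), Pow(576, -1)) = Mul(888, Rational(1, 576)) = Rational(37, 24) ≈ 1.5417)
Add(-151, Z) = Add(-151, Rational(37, 24)) = Rational(-3587, 24)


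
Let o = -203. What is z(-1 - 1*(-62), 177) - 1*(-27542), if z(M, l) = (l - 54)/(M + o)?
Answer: 3910841/142 ≈ 27541.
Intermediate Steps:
z(M, l) = (-54 + l)/(-203 + M) (z(M, l) = (l - 54)/(M - 203) = (-54 + l)/(-203 + M))
z(-1 - 1*(-62), 177) - 1*(-27542) = (-54 + 177)/(-203 + (-1 - 1*(-62))) - 1*(-27542) = 123/(-203 + (-1 + 62)) + 27542 = 123/(-203 + 61) + 27542 = 123/(-142) + 27542 = -1/142*123 + 27542 = -123/142 + 27542 = 3910841/142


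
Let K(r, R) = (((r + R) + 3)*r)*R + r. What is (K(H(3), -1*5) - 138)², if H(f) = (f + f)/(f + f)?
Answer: 17424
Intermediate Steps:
H(f) = 1 (H(f) = (2*f)/((2*f)) = (2*f)*(1/(2*f)) = 1)
K(r, R) = r + R*r*(3 + R + r) (K(r, R) = (((R + r) + 3)*r)*R + r = ((3 + R + r)*r)*R + r = (r*(3 + R + r))*R + r = R*r*(3 + R + r) + r = r + R*r*(3 + R + r))
(K(H(3), -1*5) - 138)² = (1*(1 + (-1*5)² + 3*(-1*5) - 1*5*1) - 138)² = (1*(1 + (-5)² + 3*(-5) - 5*1) - 138)² = (1*(1 + 25 - 15 - 5) - 138)² = (1*6 - 138)² = (6 - 138)² = (-132)² = 17424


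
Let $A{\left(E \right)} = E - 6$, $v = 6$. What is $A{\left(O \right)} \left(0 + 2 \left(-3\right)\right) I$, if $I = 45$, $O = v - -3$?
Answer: $-810$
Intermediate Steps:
$O = 9$ ($O = 6 - -3 = 6 + 3 = 9$)
$A{\left(E \right)} = -6 + E$
$A{\left(O \right)} \left(0 + 2 \left(-3\right)\right) I = \left(-6 + 9\right) \left(0 + 2 \left(-3\right)\right) 45 = 3 \left(0 - 6\right) 45 = 3 \left(-6\right) 45 = \left(-18\right) 45 = -810$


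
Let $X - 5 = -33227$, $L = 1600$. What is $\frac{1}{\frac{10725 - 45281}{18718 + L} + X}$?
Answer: $- \frac{10159}{337519576} \approx -3.0099 \cdot 10^{-5}$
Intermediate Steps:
$X = -33222$ ($X = 5 - 33227 = -33222$)
$\frac{1}{\frac{10725 - 45281}{18718 + L} + X} = \frac{1}{\frac{10725 - 45281}{18718 + 1600} - 33222} = \frac{1}{- \frac{34556}{20318} - 33222} = \frac{1}{\left(-34556\right) \frac{1}{20318} - 33222} = \frac{1}{- \frac{17278}{10159} - 33222} = \frac{1}{- \frac{337519576}{10159}} = - \frac{10159}{337519576}$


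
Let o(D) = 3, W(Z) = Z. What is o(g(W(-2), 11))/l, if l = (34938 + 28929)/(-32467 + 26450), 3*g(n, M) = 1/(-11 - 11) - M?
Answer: -6017/21289 ≈ -0.28263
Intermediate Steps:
g(n, M) = -1/66 - M/3 (g(n, M) = (1/(-11 - 11) - M)/3 = (1/(-22) - M)/3 = (-1/22 - M)/3 = -1/66 - M/3)
l = -63867/6017 (l = 63867/(-6017) = 63867*(-1/6017) = -63867/6017 ≈ -10.614)
o(g(W(-2), 11))/l = 3/(-63867/6017) = 3*(-6017/63867) = -6017/21289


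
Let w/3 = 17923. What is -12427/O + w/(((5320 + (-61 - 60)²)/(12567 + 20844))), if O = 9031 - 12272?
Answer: 5822626962566/64693601 ≈ 90003.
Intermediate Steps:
O = -3241
w = 53769 (w = 3*17923 = 53769)
-12427/O + w/(((5320 + (-61 - 60)²)/(12567 + 20844))) = -12427/(-3241) + 53769/(((5320 + (-61 - 60)²)/(12567 + 20844))) = -12427*(-1/3241) + 53769/(((5320 + (-121)²)/33411)) = 12427/3241 + 53769/(((5320 + 14641)*(1/33411))) = 12427/3241 + 53769/((19961*(1/33411))) = 12427/3241 + 53769/(19961/33411) = 12427/3241 + 53769*(33411/19961) = 12427/3241 + 1796476059/19961 = 5822626962566/64693601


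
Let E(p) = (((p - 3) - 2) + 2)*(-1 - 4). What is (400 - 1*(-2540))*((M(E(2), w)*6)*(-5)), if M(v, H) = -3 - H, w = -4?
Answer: -88200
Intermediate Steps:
E(p) = 15 - 5*p (E(p) = (((-3 + p) - 2) + 2)*(-5) = ((-5 + p) + 2)*(-5) = (-3 + p)*(-5) = 15 - 5*p)
(400 - 1*(-2540))*((M(E(2), w)*6)*(-5)) = (400 - 1*(-2540))*(((-3 - 1*(-4))*6)*(-5)) = (400 + 2540)*(((-3 + 4)*6)*(-5)) = 2940*((1*6)*(-5)) = 2940*(6*(-5)) = 2940*(-30) = -88200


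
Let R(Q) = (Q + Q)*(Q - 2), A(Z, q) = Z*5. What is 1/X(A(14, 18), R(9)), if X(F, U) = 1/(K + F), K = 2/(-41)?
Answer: 2868/41 ≈ 69.951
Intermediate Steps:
A(Z, q) = 5*Z
K = -2/41 (K = -1/41*2 = -2/41 ≈ -0.048781)
R(Q) = 2*Q*(-2 + Q) (R(Q) = (2*Q)*(-2 + Q) = 2*Q*(-2 + Q))
X(F, U) = 1/(-2/41 + F)
1/X(A(14, 18), R(9)) = 1/(41/(-2 + 41*(5*14))) = 1/(41/(-2 + 41*70)) = 1/(41/(-2 + 2870)) = 1/(41/2868) = 2868/41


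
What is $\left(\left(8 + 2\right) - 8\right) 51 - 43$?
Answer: $59$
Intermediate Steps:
$\left(\left(8 + 2\right) - 8\right) 51 - 43 = \left(10 - 8\right) 51 - 43 = 2 \cdot 51 - 43 = 102 - 43 = 59$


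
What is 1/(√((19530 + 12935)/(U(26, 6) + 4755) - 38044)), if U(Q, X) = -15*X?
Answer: -I*√33110825547/35488559 ≈ -0.0051274*I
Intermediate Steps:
1/(√((19530 + 12935)/(U(26, 6) + 4755) - 38044)) = 1/(√((19530 + 12935)/(-15*6 + 4755) - 38044)) = 1/(√(32465/(-90 + 4755) - 38044)) = 1/(√(32465/4665 - 38044)) = 1/(√(32465*(1/4665) - 38044)) = 1/(√(6493/933 - 38044)) = 1/(√(-35488559/933)) = 1/(I*√33110825547/933) = -I*√33110825547/35488559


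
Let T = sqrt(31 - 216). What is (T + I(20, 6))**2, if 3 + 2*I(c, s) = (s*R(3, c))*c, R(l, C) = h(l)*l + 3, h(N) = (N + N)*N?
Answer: 46743829/4 + 6837*I*sqrt(185) ≈ 1.1686e+7 + 92993.0*I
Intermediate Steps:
h(N) = 2*N**2 (h(N) = (2*N)*N = 2*N**2)
R(l, C) = 3 + 2*l**3 (R(l, C) = (2*l**2)*l + 3 = 2*l**3 + 3 = 3 + 2*l**3)
I(c, s) = -3/2 + 57*c*s/2 (I(c, s) = -3/2 + ((s*(3 + 2*3**3))*c)/2 = -3/2 + ((s*(3 + 2*27))*c)/2 = -3/2 + ((s*(3 + 54))*c)/2 = -3/2 + ((s*57)*c)/2 = -3/2 + ((57*s)*c)/2 = -3/2 + (57*c*s)/2 = -3/2 + 57*c*s/2)
T = I*sqrt(185) (T = sqrt(-185) = I*sqrt(185) ≈ 13.601*I)
(T + I(20, 6))**2 = (I*sqrt(185) + (-3/2 + (57/2)*20*6))**2 = (I*sqrt(185) + (-3/2 + 3420))**2 = (I*sqrt(185) + 6837/2)**2 = (6837/2 + I*sqrt(185))**2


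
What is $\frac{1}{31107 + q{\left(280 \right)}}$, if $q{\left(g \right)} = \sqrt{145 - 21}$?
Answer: $\frac{31107}{967645325} - \frac{2 \sqrt{31}}{967645325} \approx 3.2136 \cdot 10^{-5}$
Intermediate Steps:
$q{\left(g \right)} = 2 \sqrt{31}$ ($q{\left(g \right)} = \sqrt{124} = 2 \sqrt{31}$)
$\frac{1}{31107 + q{\left(280 \right)}} = \frac{1}{31107 + 2 \sqrt{31}}$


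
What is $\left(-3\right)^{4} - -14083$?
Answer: $14164$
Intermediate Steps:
$\left(-3\right)^{4} - -14083 = 81 + 14083 = 14164$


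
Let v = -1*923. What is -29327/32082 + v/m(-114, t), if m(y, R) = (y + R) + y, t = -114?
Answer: 1631821/914337 ≈ 1.7847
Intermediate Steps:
v = -923
m(y, R) = R + 2*y (m(y, R) = (R + y) + y = R + 2*y)
-29327/32082 + v/m(-114, t) = -29327/32082 - 923/(-114 + 2*(-114)) = -29327*1/32082 - 923/(-114 - 228) = -29327/32082 - 923/(-342) = -29327/32082 - 923*(-1/342) = -29327/32082 + 923/342 = 1631821/914337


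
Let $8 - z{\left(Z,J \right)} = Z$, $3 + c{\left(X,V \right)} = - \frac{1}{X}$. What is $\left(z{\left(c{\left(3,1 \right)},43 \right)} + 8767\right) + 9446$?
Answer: $\frac{54673}{3} \approx 18224.0$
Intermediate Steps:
$c{\left(X,V \right)} = -3 - \frac{1}{X}$
$z{\left(Z,J \right)} = 8 - Z$
$\left(z{\left(c{\left(3,1 \right)},43 \right)} + 8767\right) + 9446 = \left(\left(8 - \left(-3 - \frac{1}{3}\right)\right) + 8767\right) + 9446 = \left(\left(8 - - \frac{10}{3}\right) + 8767\right) + 9446 = \left(\left(8 + \frac{10}{3}\right) + 8767\right) + 9446 = \left(\frac{34}{3} + 8767\right) + 9446 = \frac{26335}{3} + 9446 = \frac{54673}{3}$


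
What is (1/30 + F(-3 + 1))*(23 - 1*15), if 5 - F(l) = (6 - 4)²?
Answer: 124/15 ≈ 8.2667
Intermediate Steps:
F(l) = 1 (F(l) = 5 - (6 - 4)² = 5 - 1*2² = 5 - 1*4 = 5 - 4 = 1)
(1/30 + F(-3 + 1))*(23 - 1*15) = (1/30 + 1)*(23 - 1*15) = (1/30 + 1)*(23 - 15) = (31/30)*8 = 124/15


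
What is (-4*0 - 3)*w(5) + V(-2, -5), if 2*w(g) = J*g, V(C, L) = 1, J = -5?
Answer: 77/2 ≈ 38.500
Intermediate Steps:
w(g) = -5*g/2 (w(g) = (-5*g)/2 = -5*g/2)
(-4*0 - 3)*w(5) + V(-2, -5) = (-4*0 - 3)*(-5/2*5) + 1 = (0 - 3)*(-25/2) + 1 = -3*(-25/2) + 1 = 75/2 + 1 = 77/2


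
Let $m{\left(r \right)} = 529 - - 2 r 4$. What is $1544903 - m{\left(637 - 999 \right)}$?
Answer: $1547270$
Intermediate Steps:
$m{\left(r \right)} = 529 + 8 r$ ($m{\left(r \right)} = 529 - - 8 r = 529 + 8 r$)
$1544903 - m{\left(637 - 999 \right)} = 1544903 - \left(529 + 8 \left(637 - 999\right)\right) = 1544903 - \left(529 + 8 \left(-362\right)\right) = 1544903 - \left(529 - 2896\right) = 1544903 - -2367 = 1544903 + 2367 = 1547270$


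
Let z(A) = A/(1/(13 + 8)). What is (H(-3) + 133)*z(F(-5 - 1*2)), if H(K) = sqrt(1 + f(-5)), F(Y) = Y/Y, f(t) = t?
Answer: 2793 + 42*I ≈ 2793.0 + 42.0*I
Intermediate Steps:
F(Y) = 1
z(A) = 21*A (z(A) = A/(1/21) = A*21 = 21*A)
H(K) = 2*I (H(K) = sqrt(1 - 5) = sqrt(-4) = 2*I)
(H(-3) + 133)*z(F(-5 - 1*2)) = (2*I + 133)*(21*1) = (133 + 2*I)*21 = 2793 + 42*I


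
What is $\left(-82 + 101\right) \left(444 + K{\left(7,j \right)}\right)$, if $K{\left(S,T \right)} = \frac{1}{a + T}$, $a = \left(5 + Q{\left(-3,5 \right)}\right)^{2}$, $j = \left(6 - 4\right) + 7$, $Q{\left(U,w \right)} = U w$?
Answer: $\frac{919543}{109} \approx 8436.2$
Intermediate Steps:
$j = 9$ ($j = 2 + 7 = 9$)
$a = 100$ ($a = \left(5 - 15\right)^{2} = \left(-10\right)^{2} = 100$)
$K{\left(S,T \right)} = \frac{1}{100 + T}$
$\left(-82 + 101\right) \left(444 + K{\left(7,j \right)}\right) = \left(-82 + 101\right) \left(444 + \frac{1}{100 + 9}\right) = 19 \left(444 + \frac{1}{109}\right) = 19 \cdot \frac{48397}{109} = \frac{919543}{109}$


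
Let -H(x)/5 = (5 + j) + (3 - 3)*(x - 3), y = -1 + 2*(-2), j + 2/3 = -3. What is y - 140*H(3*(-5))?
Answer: 2785/3 ≈ 928.33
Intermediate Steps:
j = -11/3 (j = -⅔ - 3 = -11/3 ≈ -3.6667)
y = -5 (y = -1 - 4 = -5)
H(x) = -20/3 (H(x) = -5*((5 - 11/3) + (3 - 3)*(x - 3)) = -5*(4/3 + 0*(-3 + x)) = -5*(4/3 + 0) = -5*4/3 = -20/3)
y - 140*H(3*(-5)) = -5 - 140*(-20/3) = -5 + 2800/3 = 2785/3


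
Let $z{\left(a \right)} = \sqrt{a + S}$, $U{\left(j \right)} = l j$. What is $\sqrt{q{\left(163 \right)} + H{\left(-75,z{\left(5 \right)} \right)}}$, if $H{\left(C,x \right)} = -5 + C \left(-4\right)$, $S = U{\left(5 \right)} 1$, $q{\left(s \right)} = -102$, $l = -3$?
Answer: $\sqrt{193} \approx 13.892$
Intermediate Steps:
$U{\left(j \right)} = - 3 j$
$S = -15$ ($S = \left(-3\right) 5 \cdot 1 = \left(-15\right) 1 = -15$)
$z{\left(a \right)} = \sqrt{-15 + a}$ ($z{\left(a \right)} = \sqrt{a - 15} = \sqrt{-15 + a}$)
$H{\left(C,x \right)} = -5 - 4 C$
$\sqrt{q{\left(163 \right)} + H{\left(-75,z{\left(5 \right)} \right)}} = \sqrt{-102 - -295} = \sqrt{-102 + \left(-5 + 300\right)} = \sqrt{-102 + 295} = \sqrt{193}$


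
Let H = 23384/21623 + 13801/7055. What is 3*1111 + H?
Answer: 508913426388/152550265 ≈ 3336.0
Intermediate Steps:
H = 463393143/152550265 (H = 23384*(1/21623) + 13801*(1/7055) = 23384/21623 + 13801/7055 = 463393143/152550265 ≈ 3.0376)
3*1111 + H = 3*1111 + 463393143/152550265 = 3333 + 463393143/152550265 = 508913426388/152550265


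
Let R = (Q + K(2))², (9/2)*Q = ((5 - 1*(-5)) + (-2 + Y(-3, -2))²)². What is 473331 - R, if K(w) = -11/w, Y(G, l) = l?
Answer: 146573219/324 ≈ 4.5239e+5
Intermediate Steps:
Q = 1352/9 (Q = 2*((5 - 1*(-5)) + (-2 - 2)²)²/9 = 2*((5 + 5) + (-4)²)²/9 = 2*(10 + 16)²/9 = (2/9)*26² = (2/9)*676 = 1352/9 ≈ 150.22)
R = 6786025/324 (R = (1352/9 - 11/2)² = (2605/18)² = 6786025/324 ≈ 20945.)
473331 - R = 473331 - 1*6786025/324 = 473331 - 6786025/324 = 146573219/324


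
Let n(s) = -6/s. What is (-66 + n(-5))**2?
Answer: 104976/25 ≈ 4199.0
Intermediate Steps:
(-66 + n(-5))**2 = (-66 - 6/(-5))**2 = (-66 - 6*(-1/5))**2 = (-66 + 6/5)**2 = (-324/5)**2 = 104976/25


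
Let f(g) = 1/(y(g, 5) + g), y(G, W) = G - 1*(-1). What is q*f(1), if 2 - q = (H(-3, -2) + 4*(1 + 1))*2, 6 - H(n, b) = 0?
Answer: -26/3 ≈ -8.6667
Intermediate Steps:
y(G, W) = 1 + G (y(G, W) = G + 1 = 1 + G)
H(n, b) = 6 (H(n, b) = 6 - 1*0 = 6 + 0 = 6)
f(g) = 1/(1 + 2*g) (f(g) = 1/((1 + g) + g) = 1/(1 + 2*g))
q = -26 (q = 2 - (6 + 4*(1 + 1))*2 = 2 - (6 + 4*2)*2 = 2 - (6 + 8)*2 = 2 - 14*2 = 2 - 1*28 = 2 - 28 = -26)
q*f(1) = -26/(1 + 2*1) = -26/(1 + 2) = -26/3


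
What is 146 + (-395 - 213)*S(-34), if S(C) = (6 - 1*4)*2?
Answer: -2286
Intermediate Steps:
S(C) = 4 (S(C) = (6 - 4)*2 = 2*2 = 4)
146 + (-395 - 213)*S(-34) = 146 + (-395 - 213)*4 = 146 - 608*4 = 146 - 2432 = -2286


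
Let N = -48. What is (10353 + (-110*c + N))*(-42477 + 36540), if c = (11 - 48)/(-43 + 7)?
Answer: -363057445/6 ≈ -6.0510e+7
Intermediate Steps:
c = 37/36 (c = -37/(-36) = -37*(-1/36) = 37/36 ≈ 1.0278)
(10353 + (-110*c + N))*(-42477 + 36540) = (10353 + (-110*37/36 - 48))*(-42477 + 36540) = (10353 + (-2035/18 - 48))*(-5937) = (10353 - 2899/18)*(-5937) = (183455/18)*(-5937) = -363057445/6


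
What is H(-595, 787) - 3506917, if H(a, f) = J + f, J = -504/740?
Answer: -648634176/185 ≈ -3.5061e+6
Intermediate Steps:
J = -126/185 (J = -504*1/740 = -126/185 ≈ -0.68108)
H(a, f) = -126/185 + f
H(-595, 787) - 3506917 = (-126/185 + 787) - 3506917 = 145469/185 - 3506917 = -648634176/185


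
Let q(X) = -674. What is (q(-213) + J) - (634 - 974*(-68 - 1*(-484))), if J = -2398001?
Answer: -1994125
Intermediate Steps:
(q(-213) + J) - (634 - 974*(-68 - 1*(-484))) = (-674 - 2398001) - (634 - 974*(-68 - 1*(-484))) = -2398675 - (634 - 974*(-68 + 484)) = -2398675 - (634 - 974*416) = -2398675 - (634 - 405184) = -2398675 - 1*(-404550) = -2398675 + 404550 = -1994125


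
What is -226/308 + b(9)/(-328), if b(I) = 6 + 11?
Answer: -19841/25256 ≈ -0.78560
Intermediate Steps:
b(I) = 17
-226/308 + b(9)/(-328) = -226/308 + 17/(-328) = -226*1/308 + 17*(-1/328) = -113/154 - 17/328 = -19841/25256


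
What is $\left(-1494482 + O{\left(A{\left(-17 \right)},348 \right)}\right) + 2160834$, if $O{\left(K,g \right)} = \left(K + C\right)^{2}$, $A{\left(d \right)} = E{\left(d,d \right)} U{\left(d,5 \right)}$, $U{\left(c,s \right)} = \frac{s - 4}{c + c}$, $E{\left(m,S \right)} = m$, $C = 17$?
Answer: $\frac{2666633}{4} \approx 6.6666 \cdot 10^{5}$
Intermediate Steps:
$U{\left(c,s \right)} = \frac{-4 + s}{2 c}$
$A{\left(d \right)} = \frac{1}{2}$ ($A{\left(d \right)} = d \frac{-4 + 5}{2 d} = d \frac{1}{2} \frac{1}{d} 1 = d \frac{1}{2 d} = \frac{1}{2}$)
$O{\left(K,g \right)} = \left(17 + K\right)^{2}$ ($O{\left(K,g \right)} = \left(K + 17\right)^{2} = \left(17 + K\right)^{2}$)
$\left(-1494482 + O{\left(A{\left(-17 \right)},348 \right)}\right) + 2160834 = \left(-1494482 + \left(17 + \frac{1}{2}\right)^{2}\right) + 2160834 = \left(-1494482 + \left(\frac{35}{2}\right)^{2}\right) + 2160834 = \left(-1494482 + \frac{1225}{4}\right) + 2160834 = - \frac{5976703}{4} + 2160834 = \frac{2666633}{4}$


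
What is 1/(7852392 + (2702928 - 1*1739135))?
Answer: 1/8816185 ≈ 1.1343e-7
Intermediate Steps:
1/(7852392 + (2702928 - 1*1739135)) = 1/(7852392 + (2702928 - 1739135)) = 1/(7852392 + 963793) = 1/8816185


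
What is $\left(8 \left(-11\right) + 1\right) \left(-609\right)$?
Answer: $52983$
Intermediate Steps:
$\left(8 \left(-11\right) + 1\right) \left(-609\right) = \left(-88 + 1\right) \left(-609\right) = \left(-87\right) \left(-609\right) = 52983$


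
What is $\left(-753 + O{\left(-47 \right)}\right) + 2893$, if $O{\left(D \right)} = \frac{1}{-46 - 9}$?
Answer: $\frac{117699}{55} \approx 2140.0$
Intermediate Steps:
$O{\left(D \right)} = - \frac{1}{55}$ ($O{\left(D \right)} = \frac{1}{-55} = - \frac{1}{55}$)
$\left(-753 + O{\left(-47 \right)}\right) + 2893 = \left(-753 - \frac{1}{55}\right) + 2893 = - \frac{41416}{55} + 2893 = \frac{117699}{55}$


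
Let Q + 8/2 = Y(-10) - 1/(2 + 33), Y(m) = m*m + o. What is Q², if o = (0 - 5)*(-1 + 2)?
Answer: 10137856/1225 ≈ 8275.8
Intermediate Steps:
o = -5 (o = -5*1 = -5)
Y(m) = -5 + m² (Y(m) = m*m - 5 = m² - 5 = -5 + m²)
Q = 3184/35 (Q = -4 + ((-5 + (-10)²) - 1/(2 + 33)) = -4 + ((-5 + 100) - 1/35) = -4 + (95 - 1*1/35) = -4 + (95 - 1/35) = -4 + 3324/35 = 3184/35 ≈ 90.971)
Q² = (3184/35)² = 10137856/1225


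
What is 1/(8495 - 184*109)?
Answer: -1/11561 ≈ -8.6498e-5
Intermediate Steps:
1/(8495 - 184*109) = 1/(8495 - 20056) = 1/(-11561) = -1/11561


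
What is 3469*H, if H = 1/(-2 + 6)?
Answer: 3469/4 ≈ 867.25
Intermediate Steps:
H = 1/4 ≈ 0.25000
3469*H = 3469*(1/4) = 3469/4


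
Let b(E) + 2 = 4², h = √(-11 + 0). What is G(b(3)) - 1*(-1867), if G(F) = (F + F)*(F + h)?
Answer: 2259 + 28*I*√11 ≈ 2259.0 + 92.865*I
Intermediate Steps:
h = I*√11 (h = √(-11) = I*√11 ≈ 3.3166*I)
b(E) = 14 (b(E) = -2 + 4² = -2 + 16 = 14)
G(F) = 2*F*(F + I*√11) (G(F) = (F + F)*(F + I*√11) = (2*F)*(F + I*√11) = 2*F*(F + I*√11))
G(b(3)) - 1*(-1867) = 2*14*(14 + I*√11) - 1*(-1867) = (392 + 28*I*√11) + 1867 = 2259 + 28*I*√11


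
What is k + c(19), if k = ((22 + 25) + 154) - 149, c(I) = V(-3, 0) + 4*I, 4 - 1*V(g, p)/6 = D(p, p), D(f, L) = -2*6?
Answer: 224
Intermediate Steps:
D(f, L) = -12
V(g, p) = 96 (V(g, p) = 24 - 6*(-12) = 24 + 72 = 96)
c(I) = 96 + 4*I
k = 52 (k = (47 + 154) - 149 = 201 - 149 = 52)
k + c(19) = 52 + (96 + 4*19) = 52 + (96 + 76) = 52 + 172 = 224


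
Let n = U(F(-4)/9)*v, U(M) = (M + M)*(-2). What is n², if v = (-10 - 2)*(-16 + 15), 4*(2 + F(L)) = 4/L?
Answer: 144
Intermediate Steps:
F(L) = -2 + 1/L (F(L) = -2 + (4/L)/4 = -2 + 1/L)
U(M) = -4*M (U(M) = (2*M)*(-2) = -4*M)
v = 12 (v = -12*(-1) = 12)
n = 12 (n = -4*(-2 + 1/(-4))/9*12 = -4*(-2 - ¼)/9*12 = -(-9)/9*12 = -4*(-¼)*12 = 1*12 = 12)
n² = 12² = 144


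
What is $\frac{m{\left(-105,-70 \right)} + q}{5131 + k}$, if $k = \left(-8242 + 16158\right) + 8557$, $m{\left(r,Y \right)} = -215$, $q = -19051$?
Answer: $- \frac{9633}{10802} \approx -0.89178$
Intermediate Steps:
$k = 16473$ ($k = 7916 + 8557 = 16473$)
$\frac{m{\left(-105,-70 \right)} + q}{5131 + k} = \frac{-215 - 19051}{5131 + 16473} = - \frac{19266}{21604} = \left(-19266\right) \frac{1}{21604} = - \frac{9633}{10802}$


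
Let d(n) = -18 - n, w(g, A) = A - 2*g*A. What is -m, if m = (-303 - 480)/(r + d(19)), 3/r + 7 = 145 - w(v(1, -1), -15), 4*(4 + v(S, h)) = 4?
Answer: -63423/2996 ≈ -21.169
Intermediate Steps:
v(S, h) = -3 (v(S, h) = -4 + (1/4)*4 = -4 + 1 = -3)
w(g, A) = A - 2*A*g
r = 1/81 (r = 3/(-7 + (145 - (-15)*(1 - 2*(-3)))) = 3/(-7 + (145 - (-15)*(1 + 6))) = 3/(-7 + (145 - (-15)*7)) = 3/(-7 + (145 - 1*(-105))) = 3/(-7 + (145 + 105)) = 3/(-7 + 250) = 3/243 = 3*(1/243) = 1/81 ≈ 0.012346)
m = 63423/2996 (m = (-303 - 480)/(1/81 + (-18 - 1*19)) = -783/(1/81 + (-18 - 19)) = -783/(1/81 - 37) = -783/(-2996/81) = -783*(-81/2996) = 63423/2996 ≈ 21.169)
-m = -1*63423/2996 = -63423/2996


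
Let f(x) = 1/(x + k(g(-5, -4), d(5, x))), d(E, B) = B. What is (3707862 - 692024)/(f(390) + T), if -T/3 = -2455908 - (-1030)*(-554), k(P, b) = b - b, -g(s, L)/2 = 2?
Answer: 1176176820/3541037761 ≈ 0.33216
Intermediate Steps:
g(s, L) = -4 (g(s, L) = -2*2 = -4)
k(P, b) = 0
T = 9079584 (T = -3*(-2455908 - (-1030)*(-554)) = -3*(-2455908 - 1*570620) = -3*(-2455908 - 570620) = -3*(-3026528) = 9079584)
f(x) = 1/x (f(x) = 1/(x + 0) = 1/x)
(3707862 - 692024)/(f(390) + T) = (3707862 - 692024)/(1/390 + 9079584) = 3015838/(1/390 + 9079584) = 3015838/(3541037761/390) = 3015838*(390/3541037761) = 1176176820/3541037761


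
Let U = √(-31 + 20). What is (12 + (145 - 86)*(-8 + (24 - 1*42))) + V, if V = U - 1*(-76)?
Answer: -1446 + I*√11 ≈ -1446.0 + 3.3166*I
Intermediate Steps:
U = I*√11 (U = √(-11) = I*√11 ≈ 3.3166*I)
V = 76 + I*√11 (V = I*√11 - 1*(-76) = I*√11 + 76 = 76 + I*√11 ≈ 76.0 + 3.3166*I)
(12 + (145 - 86)*(-8 + (24 - 1*42))) + V = (12 + (145 - 86)*(-8 + (24 - 1*42))) + (76 + I*√11) = (12 + 59*(-8 + (24 - 42))) + (76 + I*√11) = (12 + 59*(-8 - 18)) + (76 + I*√11) = (12 + 59*(-26)) + (76 + I*√11) = (12 - 1534) + (76 + I*√11) = -1522 + (76 + I*√11) = -1446 + I*√11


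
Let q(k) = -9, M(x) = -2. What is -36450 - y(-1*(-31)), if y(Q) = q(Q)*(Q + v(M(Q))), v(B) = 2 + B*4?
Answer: -36225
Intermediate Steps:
v(B) = 2 + 4*B
y(Q) = 54 - 9*Q (y(Q) = -9*(Q + (2 + 4*(-2))) = -9*(Q + (2 - 8)) = -9*(Q - 6) = -9*(-6 + Q) = 54 - 9*Q)
-36450 - y(-1*(-31)) = -36450 - (54 - (-9)*(-31)) = -36450 - (54 - 9*31) = -36450 - (54 - 279) = -36450 - 1*(-225) = -36450 + 225 = -36225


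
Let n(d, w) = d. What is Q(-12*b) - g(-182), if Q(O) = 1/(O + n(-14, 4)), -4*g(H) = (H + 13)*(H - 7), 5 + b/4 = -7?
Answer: 8975423/1124 ≈ 7985.3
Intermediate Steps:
b = -48 (b = -20 + 4*(-7) = -20 - 28 = -48)
g(H) = -(-7 + H)*(13 + H)/4 (g(H) = -(H + 13)*(H - 7)/4 = -(13 + H)*(-7 + H)/4 = -(-7 + H)*(13 + H)/4)
Q(O) = 1/(-14 + O) (Q(O) = 1/(O - 14) = 1/(-14 + O))
Q(-12*b) - g(-182) = 1/(-14 - 12*(-48)) - (91/4 - 3/2*(-182) - 1/4*(-182)**2) = 1/(-14 + 576) - (91/4 + 273 - 1/4*33124) = 1/562 - (91/4 + 273 - 8281) = 1/562 - 1*(-31941/4) = 1/562 + 31941/4 = 8975423/1124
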